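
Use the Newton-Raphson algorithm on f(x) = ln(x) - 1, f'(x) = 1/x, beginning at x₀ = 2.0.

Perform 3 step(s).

f(x) = ln(x) - 1
f'(x) = 1/x
x₀ = 2.0

Newton-Raphson formula: x_{n+1} = x_n - f(x_n)/f'(x_n)

Iteration 1:
  f(2.000000) = -0.306853
  f'(2.000000) = 0.500000
  x_1 = 2.000000 - (-0.306853)/0.500000 = 2.613706
Iteration 2:
  f(2.613706) = -0.039231
  f'(2.613706) = 0.382599
  x_2 = 2.613706 - (-0.039231)/0.382599 = 2.716244
Iteration 3:
  f(2.716244) = -0.000750
  f'(2.716244) = 0.368155
  x_3 = 2.716244 - (-0.000750)/0.368155 = 2.718281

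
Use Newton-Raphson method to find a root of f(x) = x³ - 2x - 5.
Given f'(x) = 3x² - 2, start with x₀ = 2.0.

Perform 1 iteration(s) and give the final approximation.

f(x) = x³ - 2x - 5
f'(x) = 3x² - 2
x₀ = 2.0

Newton-Raphson formula: x_{n+1} = x_n - f(x_n)/f'(x_n)

Iteration 1:
  f(2.000000) = -1.000000
  f'(2.000000) = 10.000000
  x_1 = 2.000000 - (-1.000000)/10.000000 = 2.100000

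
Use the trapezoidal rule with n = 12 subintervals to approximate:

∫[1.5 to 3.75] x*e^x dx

f(x) = x*e^x
a = 1.5, b = 3.75, n = 12
h = (b - a)/n = 0.187500

Trapezoidal rule: (h/2)[f(x₀) + 2f(x₁) + 2f(x₂) + ... + f(xₙ)]

x_0 = 1.5000, f(x_0) = 6.722534, coefficient = 1
x_1 = 1.6875, f(x_1) = 9.122539, coefficient = 2
x_2 = 1.8750, f(x_2) = 12.226536, coefficient = 2
x_3 = 2.0625, f(x_3) = 16.222819, coefficient = 2
x_4 = 2.2500, f(x_4) = 21.347406, coefficient = 2
x_5 = 2.4375, f(x_5) = 27.895710, coefficient = 2
x_6 = 2.6250, f(x_6) = 36.237007, coefficient = 2
x_7 = 2.8125, f(x_7) = 46.832330, coefficient = 2
x_8 = 3.0000, f(x_8) = 60.256611, coefficient = 2
x_9 = 3.1875, f(x_9) = 77.226056, coefficient = 2
x_10 = 3.3750, f(x_10) = 98.631958, coefficient = 2
x_11 = 3.5625, f(x_11) = 125.582454, coefficient = 2
x_12 = 3.7500, f(x_12) = 159.454058, coefficient = 1

I ≈ (0.187500/2) × 1229.339441 = 115.250573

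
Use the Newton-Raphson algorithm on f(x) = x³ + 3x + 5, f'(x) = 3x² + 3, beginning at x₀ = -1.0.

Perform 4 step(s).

f(x) = x³ + 3x + 5
f'(x) = 3x² + 3
x₀ = -1.0

Newton-Raphson formula: x_{n+1} = x_n - f(x_n)/f'(x_n)

Iteration 1:
  f(-1.000000) = 1.000000
  f'(-1.000000) = 6.000000
  x_1 = -1.000000 - 1.000000/6.000000 = -1.166667
Iteration 2:
  f(-1.166667) = -0.087963
  f'(-1.166667) = 7.083333
  x_2 = -1.166667 - (-0.087963)/7.083333 = -1.154248
Iteration 3:
  f(-1.154248) = -0.000538
  f'(-1.154248) = 6.996868
  x_3 = -1.154248 - (-0.000538)/6.996868 = -1.154171
Iteration 4:
  f(-1.154171) = 0.000000
  f'(-1.154171) = 6.996336
  x_4 = -1.154171 - 0.000000/6.996336 = -1.154171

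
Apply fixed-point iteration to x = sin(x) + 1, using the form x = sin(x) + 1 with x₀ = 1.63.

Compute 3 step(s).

Equation: x = sin(x) + 1
Fixed-point form: x = sin(x) + 1
x₀ = 1.63

x_1 = g(1.630000) = 1.998248
x_2 = g(1.998248) = 1.910025
x_3 = g(1.910025) = 1.943012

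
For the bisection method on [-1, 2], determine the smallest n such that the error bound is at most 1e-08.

We need (b-a)/2^n ≤ 1e-08
(2 - (-1))/2^n ≤ 1e-08
3/2^n ≤ 1e-08
2^n ≥ 300000000
n ≥ log₂(300000000) = 28.16
n ≥ 29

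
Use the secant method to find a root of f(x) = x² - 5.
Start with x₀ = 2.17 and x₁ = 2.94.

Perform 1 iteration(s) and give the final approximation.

f(x) = x² - 5
x₀ = 2.17, x₁ = 2.94

Secant formula: x_{n+1} = x_n - f(x_n)(x_n - x_{n-1})/(f(x_n) - f(x_{n-1}))

Iteration 1:
  f(2.170000) = -0.291100
  f(2.940000) = 3.643600
  x_2 = 2.940000 - 3.643600×(2.940000 - 2.170000)/(3.643600 - (-0.291100))
       = 2.226967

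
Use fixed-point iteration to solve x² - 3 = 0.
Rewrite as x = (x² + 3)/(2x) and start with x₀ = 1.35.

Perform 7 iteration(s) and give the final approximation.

Equation: x² - 3 = 0
Fixed-point form: x = (x² + 3)/(2x)
x₀ = 1.35

x_1 = g(1.350000) = 1.786111
x_2 = g(1.786111) = 1.732869
x_3 = g(1.732869) = 1.732051
x_4 = g(1.732051) = 1.732051
x_5 = g(1.732051) = 1.732051
x_6 = g(1.732051) = 1.732051
x_7 = g(1.732051) = 1.732051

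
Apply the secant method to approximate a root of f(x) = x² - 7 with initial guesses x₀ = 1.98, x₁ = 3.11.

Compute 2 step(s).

f(x) = x² - 7
x₀ = 1.98, x₁ = 3.11

Secant formula: x_{n+1} = x_n - f(x_n)(x_n - x_{n-1})/(f(x_n) - f(x_{n-1}))

Iteration 1:
  f(1.980000) = -3.079600
  f(3.110000) = 2.672100
  x_2 = 3.110000 - 2.672100×(3.110000 - 1.980000)/(2.672100 - (-3.079600))
       = 2.585029
Iteration 2:
  f(3.110000) = 2.672100
  f(2.585029) = -0.317623
  x_3 = 2.585029 - (-0.317623)×(2.585029 - 3.110000)/(-0.317623 - 2.672100)
       = 2.640801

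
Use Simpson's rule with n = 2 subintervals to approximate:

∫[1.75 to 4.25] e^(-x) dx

f(x) = e^(-x)
a = 1.75, b = 4.25, n = 2
h = (b - a)/n = 1.250000

Simpson's rule: (h/3)[f(x₀) + 4f(x₁) + 2f(x₂) + ... + f(xₙ)]

x_0 = 1.7500, f(x_0) = 0.173774, coefficient = 1
x_1 = 3.0000, f(x_1) = 0.049787, coefficient = 4
x_2 = 4.2500, f(x_2) = 0.014264, coefficient = 1

I ≈ (1.250000/3) × 0.387186 = 0.161328
Exact value: 0.159510
Error: 0.001818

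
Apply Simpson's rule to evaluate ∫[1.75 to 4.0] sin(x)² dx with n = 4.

f(x) = sin(x)²
a = 1.75, b = 4.0, n = 4
h = (b - a)/n = 0.562500

Simpson's rule: (h/3)[f(x₀) + 4f(x₁) + 2f(x₂) + ... + f(xₙ)]

x_0 = 1.7500, f(x_0) = 0.968228, coefficient = 1
x_1 = 2.3125, f(x_1) = 0.543639, coefficient = 4
x_2 = 2.8750, f(x_2) = 0.069404, coefficient = 2
x_3 = 3.4375, f(x_3) = 0.085035, coefficient = 4
x_4 = 4.0000, f(x_4) = 0.572750, coefficient = 1

I ≈ (0.562500/3) × 4.194482 = 0.786465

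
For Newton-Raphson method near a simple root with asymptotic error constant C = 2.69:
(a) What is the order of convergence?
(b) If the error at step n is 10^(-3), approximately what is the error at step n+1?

(a) Newton-Raphson has quadratic (order 2) convergence near simple roots.
    This means |e_{n+1}| ≈ C|e_n|².

(b) With |e_n| = 10^(-3) and C = 2.69:
    |e_{n+1}| ≈ 2.69 × (10^(-3))² = 2.69 × 10^(-6)

(a) 2 (quadratic); (b) |e_{n+1}| ≈ 2.690e-06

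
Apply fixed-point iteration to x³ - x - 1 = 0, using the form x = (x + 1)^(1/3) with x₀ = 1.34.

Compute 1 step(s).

Equation: x³ - x - 1 = 0
Fixed-point form: x = (x + 1)^(1/3)
x₀ = 1.34

x_1 = g(1.340000) = 1.327614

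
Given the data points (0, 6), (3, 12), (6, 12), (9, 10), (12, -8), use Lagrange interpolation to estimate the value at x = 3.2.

Lagrange interpolation formula:
P(x) = Σ yᵢ × Lᵢ(x)
where Lᵢ(x) = Π_{j≠i} (x - xⱼ)/(xᵢ - xⱼ)

L_0(3.2) = (3.2 - 3)/(0 - 3) × (3.2 - 6)/(0 - 6) × (3.2 - 9)/(0 - 9) × (3.2 - 12)/(0 - 12) = -0.014703
L_1(3.2) = (3.2 - 0)/(3 - 0) × (3.2 - 6)/(3 - 6) × (3.2 - 9)/(3 - 9) × (3.2 - 12)/(3 - 12) = 0.940984
L_2(3.2) = (3.2 - 0)/(6 - 0) × (3.2 - 3)/(6 - 3) × (3.2 - 9)/(6 - 9) × (3.2 - 12)/(6 - 12) = 0.100820
L_3(3.2) = (3.2 - 0)/(9 - 0) × (3.2 - 3)/(9 - 3) × (3.2 - 6)/(9 - 6) × (3.2 - 12)/(9 - 12) = -0.032448
L_4(3.2) = (3.2 - 0)/(12 - 0) × (3.2 - 3)/(12 - 3) × (3.2 - 6)/(12 - 6) × (3.2 - 9)/(12 - 9) = 0.005347

P(3.2) = 6×L_0(3.2) + 12×L_1(3.2) + 12×L_2(3.2) + 10×L_3(3.2) + (-8)×L_4(3.2)
P(3.2) = 12.046183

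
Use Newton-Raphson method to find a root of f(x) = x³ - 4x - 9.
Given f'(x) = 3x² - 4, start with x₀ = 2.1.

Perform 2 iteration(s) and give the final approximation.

f(x) = x³ - 4x - 9
f'(x) = 3x² - 4
x₀ = 2.1

Newton-Raphson formula: x_{n+1} = x_n - f(x_n)/f'(x_n)

Iteration 1:
  f(2.100000) = -8.139000
  f'(2.100000) = 9.230000
  x_1 = 2.100000 - (-8.139000)/9.230000 = 2.981798
Iteration 2:
  f(2.981798) = 5.584341
  f'(2.981798) = 22.673367
  x_2 = 2.981798 - 5.584341/22.673367 = 2.735503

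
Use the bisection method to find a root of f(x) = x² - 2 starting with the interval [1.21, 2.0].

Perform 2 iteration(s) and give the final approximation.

f(x) = x² - 2
Initial interval: [1.21, 2.0]

Iteration 1:
  c_1 = (1.210000 + 2.000000)/2 = 1.605000
  f(c_1) = f(1.605000) = 0.576025
  f(a) × f(c) < 0, new interval: [1.210000, 1.605000]
Iteration 2:
  c_2 = (1.210000 + 1.605000)/2 = 1.407500
  f(c_2) = f(1.407500) = -0.018944
  f(a) × f(c) ≥ 0, new interval: [1.407500, 1.605000]

After 2 iteration(s), the approximation is c_2 = 1.407500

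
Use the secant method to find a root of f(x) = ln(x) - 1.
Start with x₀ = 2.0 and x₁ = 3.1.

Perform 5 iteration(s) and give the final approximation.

f(x) = ln(x) - 1
x₀ = 2.0, x₁ = 3.1

Secant formula: x_{n+1} = x_n - f(x_n)(x_n - x_{n-1})/(f(x_n) - f(x_{n-1}))

Iteration 1:
  f(2.000000) = -0.306853
  f(3.100000) = 0.131402
  x_2 = 3.100000 - 0.131402×(3.100000 - 2.000000)/(0.131402 - (-0.306853))
       = 2.770187
Iteration 2:
  f(3.100000) = 0.131402
  f(2.770187) = 0.018915
  x_3 = 2.770187 - 0.018915×(2.770187 - 3.100000)/(0.018915 - 0.131402)
       = 2.714729
Iteration 3:
  f(2.770187) = 0.018915
  f(2.714729) = -0.001308
  x_4 = 2.714729 - (-0.001308)×(2.714729 - 2.770187)/(-0.001308 - 0.018915)
       = 2.718316
Iteration 4:
  f(2.714729) = -0.001308
  f(2.718316) = 0.000012
  x_5 = 2.718316 - 0.000012×(2.718316 - 2.714729)/(0.000012 - (-0.001308))
       = 2.718282
Iteration 5:
  f(2.718316) = 0.000012
  f(2.718282) = 0.000000
  x_6 = 2.718282 - 0.000000×(2.718282 - 2.718316)/(0.000000 - 0.000012)
       = 2.718282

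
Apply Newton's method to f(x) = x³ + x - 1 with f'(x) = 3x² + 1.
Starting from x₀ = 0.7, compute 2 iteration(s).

f(x) = x³ + x - 1
f'(x) = 3x² + 1
x₀ = 0.7

Newton-Raphson formula: x_{n+1} = x_n - f(x_n)/f'(x_n)

Iteration 1:
  f(0.700000) = 0.043000
  f'(0.700000) = 2.470000
  x_1 = 0.700000 - 0.043000/2.470000 = 0.682591
Iteration 2:
  f(0.682591) = 0.000631
  f'(0.682591) = 2.397792
  x_2 = 0.682591 - 0.000631/2.397792 = 0.682328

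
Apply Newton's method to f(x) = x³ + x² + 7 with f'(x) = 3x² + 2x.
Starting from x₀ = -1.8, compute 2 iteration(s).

f(x) = x³ + x² + 7
f'(x) = 3x² + 2x
x₀ = -1.8

Newton-Raphson formula: x_{n+1} = x_n - f(x_n)/f'(x_n)

Iteration 1:
  f(-1.800000) = 4.408000
  f'(-1.800000) = 6.120000
  x_1 = -1.800000 - 4.408000/6.120000 = -2.520261
Iteration 2:
  f(-2.520261) = -2.656272
  f'(-2.520261) = 14.014630
  x_2 = -2.520261 - (-2.656272)/14.014630 = -2.330726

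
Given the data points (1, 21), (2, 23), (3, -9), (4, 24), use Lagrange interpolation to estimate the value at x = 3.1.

Lagrange interpolation formula:
P(x) = Σ yᵢ × Lᵢ(x)
where Lᵢ(x) = Π_{j≠i} (x - xⱼ)/(xᵢ - xⱼ)

L_0(3.1) = (3.1 - 2)/(1 - 2) × (3.1 - 3)/(1 - 3) × (3.1 - 4)/(1 - 4) = 0.016500
L_1(3.1) = (3.1 - 1)/(2 - 1) × (3.1 - 3)/(2 - 3) × (3.1 - 4)/(2 - 4) = -0.094500
L_2(3.1) = (3.1 - 1)/(3 - 1) × (3.1 - 2)/(3 - 2) × (3.1 - 4)/(3 - 4) = 1.039500
L_3(3.1) = (3.1 - 1)/(4 - 1) × (3.1 - 2)/(4 - 2) × (3.1 - 3)/(4 - 3) = 0.038500

P(3.1) = 21×L_0(3.1) + 23×L_1(3.1) + (-9)×L_2(3.1) + 24×L_3(3.1)
P(3.1) = -10.258500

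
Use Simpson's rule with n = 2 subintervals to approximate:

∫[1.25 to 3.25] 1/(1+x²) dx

f(x) = 1/(1+x²)
a = 1.25, b = 3.25, n = 2
h = (b - a)/n = 1.000000

Simpson's rule: (h/3)[f(x₀) + 4f(x₁) + 2f(x₂) + ... + f(xₙ)]

x_0 = 1.2500, f(x_0) = 0.390244, coefficient = 1
x_1 = 2.2500, f(x_1) = 0.164948, coefficient = 4
x_2 = 3.2500, f(x_2) = 0.086486, coefficient = 1

I ≈ (1.000000/3) × 1.136524 = 0.378841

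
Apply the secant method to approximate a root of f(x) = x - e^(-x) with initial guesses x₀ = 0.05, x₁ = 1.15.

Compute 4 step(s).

f(x) = x - e^(-x)
x₀ = 0.05, x₁ = 1.15

Secant formula: x_{n+1} = x_n - f(x_n)(x_n - x_{n-1})/(f(x_n) - f(x_{n-1}))

Iteration 1:
  f(0.050000) = -0.901229
  f(1.150000) = 0.833363
  x_2 = 1.150000 - 0.833363×(1.150000 - 0.050000)/(0.833363 - (-0.901229))
       = 0.621519
Iteration 2:
  f(1.150000) = 0.833363
  f(0.621519) = 0.084391
  x_3 = 0.621519 - 0.084391×(0.621519 - 1.150000)/(0.084391 - 0.833363)
       = 0.561972
Iteration 3:
  f(0.621519) = 0.084391
  f(0.561972) = -0.008112
  x_4 = 0.561972 - (-0.008112)×(0.561972 - 0.621519)/(-0.008112 - 0.084391)
       = 0.567194
Iteration 4:
  f(0.561972) = -0.008112
  f(0.567194) = 0.000079
  x_5 = 0.567194 - 0.000079×(0.567194 - 0.561972)/(0.000079 - (-0.008112))
       = 0.567143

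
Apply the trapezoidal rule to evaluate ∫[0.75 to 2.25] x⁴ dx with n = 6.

f(x) = x⁴
a = 0.75, b = 2.25, n = 6
h = (b - a)/n = 0.250000

Trapezoidal rule: (h/2)[f(x₀) + 2f(x₁) + 2f(x₂) + ... + f(xₙ)]

x_0 = 0.7500, f(x_0) = 0.316406, coefficient = 1
x_1 = 1.0000, f(x_1) = 1.000000, coefficient = 2
x_2 = 1.2500, f(x_2) = 2.441406, coefficient = 2
x_3 = 1.5000, f(x_3) = 5.062500, coefficient = 2
x_4 = 1.7500, f(x_4) = 9.378906, coefficient = 2
x_5 = 2.0000, f(x_5) = 16.000000, coefficient = 2
x_6 = 2.2500, f(x_6) = 25.628906, coefficient = 1

I ≈ (0.250000/2) × 93.710938 = 11.713867
Exact value: 11.485547
Error: 0.228320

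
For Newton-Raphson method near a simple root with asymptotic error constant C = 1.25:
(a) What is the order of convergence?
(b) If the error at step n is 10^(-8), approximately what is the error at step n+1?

(a) Newton-Raphson has quadratic (order 2) convergence near simple roots.
    This means |e_{n+1}| ≈ C|e_n|².

(b) With |e_n| = 10^(-8) and C = 1.25:
    |e_{n+1}| ≈ 1.25 × (10^(-8))² = 1.25 × 10^(-16)

(a) 2 (quadratic); (b) |e_{n+1}| ≈ 1.250e-16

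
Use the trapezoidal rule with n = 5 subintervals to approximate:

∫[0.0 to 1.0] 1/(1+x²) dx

f(x) = 1/(1+x²)
a = 0.0, b = 1.0, n = 5
h = (b - a)/n = 0.200000

Trapezoidal rule: (h/2)[f(x₀) + 2f(x₁) + 2f(x₂) + ... + f(xₙ)]

x_0 = 0.0000, f(x_0) = 1.000000, coefficient = 1
x_1 = 0.2000, f(x_1) = 0.961538, coefficient = 2
x_2 = 0.4000, f(x_2) = 0.862069, coefficient = 2
x_3 = 0.6000, f(x_3) = 0.735294, coefficient = 2
x_4 = 0.8000, f(x_4) = 0.609756, coefficient = 2
x_5 = 1.0000, f(x_5) = 0.500000, coefficient = 1

I ≈ (0.200000/2) × 7.837315 = 0.783732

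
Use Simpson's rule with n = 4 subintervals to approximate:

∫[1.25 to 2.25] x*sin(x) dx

f(x) = x*sin(x)
a = 1.25, b = 2.25, n = 4
h = (b - a)/n = 0.250000

Simpson's rule: (h/3)[f(x₀) + 4f(x₁) + 2f(x₂) + ... + f(xₙ)]

x_0 = 1.2500, f(x_0) = 1.186231, coefficient = 1
x_1 = 1.5000, f(x_1) = 1.496242, coefficient = 4
x_2 = 1.7500, f(x_2) = 1.721975, coefficient = 2
x_3 = 2.0000, f(x_3) = 1.818595, coefficient = 4
x_4 = 2.2500, f(x_4) = 1.750665, coefficient = 1

I ≈ (0.250000/3) × 19.640196 = 1.636683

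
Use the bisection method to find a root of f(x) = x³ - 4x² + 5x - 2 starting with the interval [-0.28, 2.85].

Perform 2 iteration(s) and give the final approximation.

f(x) = x³ - 4x² + 5x - 2
Initial interval: [-0.28, 2.85]

Iteration 1:
  c_1 = (-0.280000 + 2.850000)/2 = 1.285000
  f(c_1) = f(1.285000) = -0.058076
  f(a) × f(c) ≥ 0, new interval: [1.285000, 2.850000]
Iteration 2:
  c_2 = (1.285000 + 2.850000)/2 = 2.067500
  f(c_2) = f(2.067500) = 0.076920
  f(a) × f(c) < 0, new interval: [1.285000, 2.067500]

After 2 iteration(s), the approximation is c_2 = 2.067500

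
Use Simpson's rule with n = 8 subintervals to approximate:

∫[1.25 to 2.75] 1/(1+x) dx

f(x) = 1/(1+x)
a = 1.25, b = 2.75, n = 8
h = (b - a)/n = 0.187500

Simpson's rule: (h/3)[f(x₀) + 4f(x₁) + 2f(x₂) + ... + f(xₙ)]

x_0 = 1.2500, f(x_0) = 0.444444, coefficient = 1
x_1 = 1.4375, f(x_1) = 0.410256, coefficient = 4
x_2 = 1.6250, f(x_2) = 0.380952, coefficient = 2
x_3 = 1.8125, f(x_3) = 0.355556, coefficient = 4
x_4 = 2.0000, f(x_4) = 0.333333, coefficient = 2
x_5 = 2.1875, f(x_5) = 0.313725, coefficient = 4
x_6 = 2.3750, f(x_6) = 0.296296, coefficient = 2
x_7 = 2.5625, f(x_7) = 0.280702, coefficient = 4
x_8 = 2.7500, f(x_8) = 0.266667, coefficient = 1

I ≈ (0.187500/3) × 8.173232 = 0.510827
Exact value: 0.510826
Error: 0.000001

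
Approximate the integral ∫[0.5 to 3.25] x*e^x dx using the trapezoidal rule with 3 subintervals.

f(x) = x*e^x
a = 0.5, b = 3.25, n = 3
h = (b - a)/n = 0.916667

Trapezoidal rule: (h/2)[f(x₀) + 2f(x₁) + 2f(x₂) + ... + f(xₙ)]

x_0 = 0.5000, f(x_0) = 0.824361, coefficient = 1
x_1 = 1.4167, f(x_1) = 5.841417, coefficient = 2
x_2 = 2.3333, f(x_2) = 24.061937, coefficient = 2
x_3 = 3.2500, f(x_3) = 83.818605, coefficient = 1

I ≈ (0.916667/2) × 144.449672 = 66.206100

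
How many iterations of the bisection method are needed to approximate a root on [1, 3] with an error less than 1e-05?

We need (b-a)/2^n ≤ 1e-05
(3 - 1)/2^n ≤ 1e-05
2/2^n ≤ 1e-05
2^n ≥ 200000
n ≥ log₂(200000) = 17.61
n ≥ 18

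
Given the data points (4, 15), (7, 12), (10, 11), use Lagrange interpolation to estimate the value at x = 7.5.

Lagrange interpolation formula:
P(x) = Σ yᵢ × Lᵢ(x)
where Lᵢ(x) = Π_{j≠i} (x - xⱼ)/(xᵢ - xⱼ)

L_0(7.5) = (7.5 - 7)/(4 - 7) × (7.5 - 10)/(4 - 10) = -0.069444
L_1(7.5) = (7.5 - 4)/(7 - 4) × (7.5 - 10)/(7 - 10) = 0.972222
L_2(7.5) = (7.5 - 4)/(10 - 4) × (7.5 - 7)/(10 - 7) = 0.097222

P(7.5) = 15×L_0(7.5) + 12×L_1(7.5) + 11×L_2(7.5)
P(7.5) = 11.694444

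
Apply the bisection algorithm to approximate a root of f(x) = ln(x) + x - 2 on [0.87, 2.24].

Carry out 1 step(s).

f(x) = ln(x) + x - 2
Initial interval: [0.87, 2.24]

Iteration 1:
  c_1 = (0.870000 + 2.240000)/2 = 1.555000
  f(c_1) = f(1.555000) = -0.003524
  f(a) × f(c) ≥ 0, new interval: [1.555000, 2.240000]

After 1 iteration(s), the approximation is c_1 = 1.555000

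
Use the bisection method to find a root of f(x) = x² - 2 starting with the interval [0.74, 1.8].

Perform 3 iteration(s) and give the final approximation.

f(x) = x² - 2
Initial interval: [0.74, 1.8]

Iteration 1:
  c_1 = (0.740000 + 1.800000)/2 = 1.270000
  f(c_1) = f(1.270000) = -0.387100
  f(a) × f(c) ≥ 0, new interval: [1.270000, 1.800000]
Iteration 2:
  c_2 = (1.270000 + 1.800000)/2 = 1.535000
  f(c_2) = f(1.535000) = 0.356225
  f(a) × f(c) < 0, new interval: [1.270000, 1.535000]
Iteration 3:
  c_3 = (1.270000 + 1.535000)/2 = 1.402500
  f(c_3) = f(1.402500) = -0.032994
  f(a) × f(c) ≥ 0, new interval: [1.402500, 1.535000]

After 3 iteration(s), the approximation is c_3 = 1.402500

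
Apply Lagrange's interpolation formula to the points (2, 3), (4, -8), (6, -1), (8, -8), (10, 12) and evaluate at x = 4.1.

Lagrange interpolation formula:
P(x) = Σ yᵢ × Lᵢ(x)
where Lᵢ(x) = Π_{j≠i} (x - xⱼ)/(xᵢ - xⱼ)

L_0(4.1) = (4.1 - 4)/(2 - 4) × (4.1 - 6)/(2 - 6) × (4.1 - 8)/(2 - 8) × (4.1 - 10)/(2 - 10) = -0.011385
L_1(4.1) = (4.1 - 2)/(4 - 2) × (4.1 - 6)/(4 - 6) × (4.1 - 8)/(4 - 8) × (4.1 - 10)/(4 - 10) = 0.956353
L_2(4.1) = (4.1 - 2)/(6 - 2) × (4.1 - 4)/(6 - 4) × (4.1 - 8)/(6 - 8) × (4.1 - 10)/(6 - 10) = 0.075502
L_3(4.1) = (4.1 - 2)/(8 - 2) × (4.1 - 4)/(8 - 4) × (4.1 - 6)/(8 - 6) × (4.1 - 10)/(8 - 10) = -0.024522
L_4(4.1) = (4.1 - 2)/(10 - 2) × (4.1 - 4)/(10 - 4) × (4.1 - 6)/(10 - 6) × (4.1 - 8)/(10 - 8) = 0.004052

P(4.1) = 3×L_0(4.1) + (-8)×L_1(4.1) + (-1)×L_2(4.1) + (-8)×L_3(4.1) + 12×L_4(4.1)
P(4.1) = -7.515679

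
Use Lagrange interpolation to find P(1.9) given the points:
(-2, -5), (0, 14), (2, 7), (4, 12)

Lagrange interpolation formula:
P(x) = Σ yᵢ × Lᵢ(x)
where Lᵢ(x) = Π_{j≠i} (x - xⱼ)/(xᵢ - xⱼ)

L_0(1.9) = (1.9 - 0)/(-2 - 0) × (1.9 - 2)/(-2 - 2) × (1.9 - 4)/(-2 - 4) = -0.008313
L_1(1.9) = (1.9 - (-2))/(0 - (-2)) × (1.9 - 2)/(0 - 2) × (1.9 - 4)/(0 - 4) = 0.051188
L_2(1.9) = (1.9 - (-2))/(2 - (-2)) × (1.9 - 0)/(2 - 0) × (1.9 - 4)/(2 - 4) = 0.972562
L_3(1.9) = (1.9 - (-2))/(4 - (-2)) × (1.9 - 0)/(4 - 0) × (1.9 - 2)/(4 - 2) = -0.015438

P(1.9) = (-5)×L_0(1.9) + 14×L_1(1.9) + 7×L_2(1.9) + 12×L_3(1.9)
P(1.9) = 7.380875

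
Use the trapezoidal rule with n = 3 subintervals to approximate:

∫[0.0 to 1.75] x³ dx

f(x) = x³
a = 0.0, b = 1.75, n = 3
h = (b - a)/n = 0.583333

Trapezoidal rule: (h/2)[f(x₀) + 2f(x₁) + 2f(x₂) + ... + f(xₙ)]

x_0 = 0.0000, f(x_0) = 0.000000, coefficient = 1
x_1 = 0.5833, f(x_1) = 0.198495, coefficient = 2
x_2 = 1.1667, f(x_2) = 1.587963, coefficient = 2
x_3 = 1.7500, f(x_3) = 5.359375, coefficient = 1

I ≈ (0.583333/2) × 8.932292 = 2.605252
Exact value: 2.344727
Error: 0.260525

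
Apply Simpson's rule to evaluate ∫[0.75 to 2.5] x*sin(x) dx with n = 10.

f(x) = x*sin(x)
a = 0.75, b = 2.5, n = 10
h = (b - a)/n = 0.175000

Simpson's rule: (h/3)[f(x₀) + 4f(x₁) + 2f(x₂) + ... + f(xₙ)]

x_0 = 0.7500, f(x_0) = 0.511229, coefficient = 1
x_1 = 0.9250, f(x_1) = 0.738724, coefficient = 4
x_2 = 1.1000, f(x_2) = 0.980328, coefficient = 2
x_3 = 1.2750, f(x_3) = 1.219627, coefficient = 4
x_4 = 1.4500, f(x_4) = 1.439434, coefficient = 2
x_5 = 1.6250, f(x_5) = 1.622613, coefficient = 4
x_6 = 1.8000, f(x_6) = 1.752926, coefficient = 2
x_7 = 1.9750, f(x_7) = 1.815846, coefficient = 4
x_8 = 2.1500, f(x_8) = 1.799332, coefficient = 2
x_9 = 2.3250, f(x_9) = 1.694500, coefficient = 4
x_10 = 2.5000, f(x_10) = 1.496180, coefficient = 1

I ≈ (0.175000/3) × 42.316692 = 2.468474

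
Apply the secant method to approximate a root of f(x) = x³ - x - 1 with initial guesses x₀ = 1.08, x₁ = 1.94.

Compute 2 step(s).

f(x) = x³ - x - 1
x₀ = 1.08, x₁ = 1.94

Secant formula: x_{n+1} = x_n - f(x_n)(x_n - x_{n-1})/(f(x_n) - f(x_{n-1}))

Iteration 1:
  f(1.080000) = -0.820288
  f(1.940000) = 4.361384
  x_2 = 1.940000 - 4.361384×(1.940000 - 1.080000)/(4.361384 - (-0.820288))
       = 1.216143
Iteration 2:
  f(1.940000) = 4.361384
  f(1.216143) = -0.417463
  x_3 = 1.216143 - (-0.417463)×(1.216143 - 1.940000)/(-0.417463 - 4.361384)
       = 1.279376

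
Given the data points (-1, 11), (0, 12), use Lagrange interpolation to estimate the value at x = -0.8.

Lagrange interpolation formula:
P(x) = Σ yᵢ × Lᵢ(x)
where Lᵢ(x) = Π_{j≠i} (x - xⱼ)/(xᵢ - xⱼ)

L_0(-0.8) = (-0.8 - 0)/(-1 - 0) = 0.800000
L_1(-0.8) = (-0.8 - (-1))/(0 - (-1)) = 0.200000

P(-0.8) = 11×L_0(-0.8) + 12×L_1(-0.8)
P(-0.8) = 11.200000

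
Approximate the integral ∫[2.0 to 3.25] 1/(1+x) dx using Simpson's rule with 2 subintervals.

f(x) = 1/(1+x)
a = 2.0, b = 3.25, n = 2
h = (b - a)/n = 0.625000

Simpson's rule: (h/3)[f(x₀) + 4f(x₁) + 2f(x₂) + ... + f(xₙ)]

x_0 = 2.0000, f(x_0) = 0.333333, coefficient = 1
x_1 = 2.6250, f(x_1) = 0.275862, coefficient = 4
x_2 = 3.2500, f(x_2) = 0.235294, coefficient = 1

I ≈ (0.625000/3) × 1.672076 = 0.348349
Exact value: 0.348307
Error: 0.000042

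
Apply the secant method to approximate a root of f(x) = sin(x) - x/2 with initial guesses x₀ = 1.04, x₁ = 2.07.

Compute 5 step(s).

f(x) = sin(x) - x/2
x₀ = 1.04, x₁ = 2.07

Secant formula: x_{n+1} = x_n - f(x_n)(x_n - x_{n-1})/(f(x_n) - f(x_{n-1}))

Iteration 1:
  f(1.040000) = 0.342404
  f(2.070000) = -0.157036
  x_2 = 2.070000 - (-0.157036)×(2.070000 - 1.040000)/(-0.157036 - 0.342404)
       = 1.746143
Iteration 2:
  f(2.070000) = -0.157036
  f(1.746143) = 0.111594
  x_3 = 1.746143 - 0.111594×(1.746143 - 2.070000)/(0.111594 - (-0.157036))
       = 1.880680
Iteration 3:
  f(1.746143) = 0.111594
  f(1.880680) = 0.012029
  x_4 = 1.880680 - 0.012029×(1.880680 - 1.746143)/(0.012029 - 0.111594)
       = 1.896934
Iteration 4:
  f(1.880680) = 0.012029
  f(1.896934) = -0.001180
  x_5 = 1.896934 - (-0.001180)×(1.896934 - 1.880680)/(-0.001180 - 0.012029)
       = 1.895482
Iteration 5:
  f(1.896934) = -0.001180
  f(1.895482) = 0.000010
  x_6 = 1.895482 - 0.000010×(1.895482 - 1.896934)/(0.000010 - (-0.001180))
       = 1.895494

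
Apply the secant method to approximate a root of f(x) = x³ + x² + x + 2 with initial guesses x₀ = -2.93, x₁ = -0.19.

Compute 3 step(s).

f(x) = x³ + x² + x + 2
x₀ = -2.93, x₁ = -0.19

Secant formula: x_{n+1} = x_n - f(x_n)(x_n - x_{n-1})/(f(x_n) - f(x_{n-1}))

Iteration 1:
  f(-2.930000) = -17.498857
  f(-0.190000) = 1.839241
  x_2 = -0.190000 - 1.839241×(-0.190000 - (-2.930000))/(1.839241 - (-17.498857))
       = -0.450601
Iteration 2:
  f(-0.190000) = 1.839241
  f(-0.450601) = 1.660950
  x_3 = -0.450601 - 1.660950×(-0.450601 - (-0.190000))/(1.660950 - 1.839241)
       = -2.878342
Iteration 3:
  f(-0.450601) = 1.660950
  f(-2.878342) = -16.440127
  x_4 = -2.878342 - (-16.440127)×(-2.878342 - (-0.450601))/(-16.440127 - 1.660950)
       = -0.673370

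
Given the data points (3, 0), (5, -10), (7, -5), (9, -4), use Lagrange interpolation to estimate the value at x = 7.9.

Lagrange interpolation formula:
P(x) = Σ yᵢ × Lᵢ(x)
where Lᵢ(x) = Π_{j≠i} (x - xⱼ)/(xᵢ - xⱼ)

L_0(7.9) = (7.9 - 5)/(3 - 5) × (7.9 - 7)/(3 - 7) × (7.9 - 9)/(3 - 9) = 0.059813
L_1(7.9) = (7.9 - 3)/(5 - 3) × (7.9 - 7)/(5 - 7) × (7.9 - 9)/(5 - 9) = -0.303188
L_2(7.9) = (7.9 - 3)/(7 - 3) × (7.9 - 5)/(7 - 5) × (7.9 - 9)/(7 - 9) = 0.976937
L_3(7.9) = (7.9 - 3)/(9 - 3) × (7.9 - 5)/(9 - 5) × (7.9 - 7)/(9 - 7) = 0.266438

P(7.9) = 0×L_0(7.9) + (-10)×L_1(7.9) + (-5)×L_2(7.9) + (-4)×L_3(7.9)
P(7.9) = -2.918562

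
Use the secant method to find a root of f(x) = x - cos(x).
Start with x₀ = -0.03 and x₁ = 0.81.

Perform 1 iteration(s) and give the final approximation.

f(x) = x - cos(x)
x₀ = -0.03, x₁ = 0.81

Secant formula: x_{n+1} = x_n - f(x_n)(x_n - x_{n-1})/(f(x_n) - f(x_{n-1}))

Iteration 1:
  f(-0.030000) = -1.029550
  f(0.810000) = 0.120502
  x_2 = 0.810000 - 0.120502×(0.810000 - (-0.030000))/(0.120502 - (-1.029550))
       = 0.721985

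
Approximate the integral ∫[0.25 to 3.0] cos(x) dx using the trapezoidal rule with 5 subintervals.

f(x) = cos(x)
a = 0.25, b = 3.0, n = 5
h = (b - a)/n = 0.550000

Trapezoidal rule: (h/2)[f(x₀) + 2f(x₁) + 2f(x₂) + ... + f(xₙ)]

x_0 = 0.2500, f(x_0) = 0.968912, coefficient = 1
x_1 = 0.8000, f(x_1) = 0.696707, coefficient = 2
x_2 = 1.3500, f(x_2) = 0.219007, coefficient = 2
x_3 = 1.9000, f(x_3) = -0.323290, coefficient = 2
x_4 = 2.4500, f(x_4) = -0.770231, coefficient = 2
x_5 = 3.0000, f(x_5) = -0.989992, coefficient = 1

I ≈ (0.550000/2) × -0.376695 = -0.103591
Exact value: -0.106284
Error: 0.002693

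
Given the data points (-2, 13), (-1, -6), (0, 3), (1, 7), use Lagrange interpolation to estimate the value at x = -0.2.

Lagrange interpolation formula:
P(x) = Σ yᵢ × Lᵢ(x)
where Lᵢ(x) = Π_{j≠i} (x - xⱼ)/(xᵢ - xⱼ)

L_0(-0.2) = (-0.2 - (-1))/(-2 - (-1)) × (-0.2 - 0)/(-2 - 0) × (-0.2 - 1)/(-2 - 1) = -0.032000
L_1(-0.2) = (-0.2 - (-2))/(-1 - (-2)) × (-0.2 - 0)/(-1 - 0) × (-0.2 - 1)/(-1 - 1) = 0.216000
L_2(-0.2) = (-0.2 - (-2))/(0 - (-2)) × (-0.2 - (-1))/(0 - (-1)) × (-0.2 - 1)/(0 - 1) = 0.864000
L_3(-0.2) = (-0.2 - (-2))/(1 - (-2)) × (-0.2 - (-1))/(1 - (-1)) × (-0.2 - 0)/(1 - 0) = -0.048000

P(-0.2) = 13×L_0(-0.2) + (-6)×L_1(-0.2) + 3×L_2(-0.2) + 7×L_3(-0.2)
P(-0.2) = 0.544000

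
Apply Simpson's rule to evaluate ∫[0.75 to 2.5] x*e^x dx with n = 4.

f(x) = x*e^x
a = 0.75, b = 2.5, n = 4
h = (b - a)/n = 0.437500

Simpson's rule: (h/3)[f(x₀) + 4f(x₁) + 2f(x₂) + ... + f(xₙ)]

x_0 = 0.7500, f(x_0) = 1.587750, coefficient = 1
x_1 = 1.1875, f(x_1) = 3.893663, coefficient = 4
x_2 = 1.6250, f(x_2) = 8.252431, coefficient = 2
x_3 = 2.0625, f(x_3) = 16.222819, coefficient = 4
x_4 = 2.5000, f(x_4) = 30.456235, coefficient = 1

I ≈ (0.437500/3) × 129.014774 = 18.814654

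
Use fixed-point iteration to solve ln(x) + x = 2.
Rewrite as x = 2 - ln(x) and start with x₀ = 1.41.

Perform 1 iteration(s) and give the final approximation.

Equation: ln(x) + x = 2
Fixed-point form: x = 2 - ln(x)
x₀ = 1.41

x_1 = g(1.410000) = 1.656410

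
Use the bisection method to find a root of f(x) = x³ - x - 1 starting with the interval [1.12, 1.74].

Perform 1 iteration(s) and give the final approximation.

f(x) = x³ - x - 1
Initial interval: [1.12, 1.74]

Iteration 1:
  c_1 = (1.120000 + 1.740000)/2 = 1.430000
  f(c_1) = f(1.430000) = 0.494207
  f(a) × f(c) < 0, new interval: [1.120000, 1.430000]

After 1 iteration(s), the approximation is c_1 = 1.430000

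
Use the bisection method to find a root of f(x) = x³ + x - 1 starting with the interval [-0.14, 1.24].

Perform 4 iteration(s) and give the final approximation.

f(x) = x³ + x - 1
Initial interval: [-0.14, 1.24]

Iteration 1:
  c_1 = (-0.140000 + 1.240000)/2 = 0.550000
  f(c_1) = f(0.550000) = -0.283625
  f(a) × f(c) ≥ 0, new interval: [0.550000, 1.240000]
Iteration 2:
  c_2 = (0.550000 + 1.240000)/2 = 0.895000
  f(c_2) = f(0.895000) = 0.611917
  f(a) × f(c) < 0, new interval: [0.550000, 0.895000]
Iteration 3:
  c_3 = (0.550000 + 0.895000)/2 = 0.722500
  f(c_3) = f(0.722500) = 0.099650
  f(a) × f(c) < 0, new interval: [0.550000, 0.722500]
Iteration 4:
  c_4 = (0.550000 + 0.722500)/2 = 0.636250
  f(c_4) = f(0.636250) = -0.106187
  f(a) × f(c) ≥ 0, new interval: [0.636250, 0.722500]

After 4 iteration(s), the approximation is c_4 = 0.636250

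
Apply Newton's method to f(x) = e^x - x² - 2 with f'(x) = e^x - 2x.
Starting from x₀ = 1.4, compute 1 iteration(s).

f(x) = e^x - x² - 2
f'(x) = e^x - 2x
x₀ = 1.4

Newton-Raphson formula: x_{n+1} = x_n - f(x_n)/f'(x_n)

Iteration 1:
  f(1.400000) = 0.095200
  f'(1.400000) = 1.255200
  x_1 = 1.400000 - 0.095200/1.255200 = 1.324156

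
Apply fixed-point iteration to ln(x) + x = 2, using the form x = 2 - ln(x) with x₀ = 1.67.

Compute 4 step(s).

Equation: ln(x) + x = 2
Fixed-point form: x = 2 - ln(x)
x₀ = 1.67

x_1 = g(1.670000) = 1.487176
x_2 = g(1.487176) = 1.603121
x_3 = g(1.603121) = 1.528048
x_4 = g(1.528048) = 1.576009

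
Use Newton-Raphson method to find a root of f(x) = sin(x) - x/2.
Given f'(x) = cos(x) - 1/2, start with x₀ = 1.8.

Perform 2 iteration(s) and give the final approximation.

f(x) = sin(x) - x/2
f'(x) = cos(x) - 1/2
x₀ = 1.8

Newton-Raphson formula: x_{n+1} = x_n - f(x_n)/f'(x_n)

Iteration 1:
  f(1.800000) = 0.073848
  f'(1.800000) = -0.727202
  x_1 = 1.800000 - 0.073848/(-0.727202) = 1.901550
Iteration 2:
  f(1.901550) = -0.004977
  f'(1.901550) = -0.824756
  x_2 = 1.901550 - (-0.004977)/(-0.824756) = 1.895515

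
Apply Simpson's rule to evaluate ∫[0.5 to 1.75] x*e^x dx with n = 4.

f(x) = x*e^x
a = 0.5, b = 1.75, n = 4
h = (b - a)/n = 0.312500

Simpson's rule: (h/3)[f(x₀) + 4f(x₁) + 2f(x₂) + ... + f(xₙ)]

x_0 = 0.5000, f(x_0) = 0.824361, coefficient = 1
x_1 = 0.8125, f(x_1) = 1.830997, coefficient = 4
x_2 = 1.1250, f(x_2) = 3.465244, coefficient = 2
x_3 = 1.4375, f(x_3) = 6.052101, coefficient = 4
x_4 = 1.7500, f(x_4) = 10.070555, coefficient = 1

I ≈ (0.312500/3) × 49.357796 = 5.141437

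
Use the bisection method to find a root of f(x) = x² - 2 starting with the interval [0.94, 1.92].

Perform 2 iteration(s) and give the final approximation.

f(x) = x² - 2
Initial interval: [0.94, 1.92]

Iteration 1:
  c_1 = (0.940000 + 1.920000)/2 = 1.430000
  f(c_1) = f(1.430000) = 0.044900
  f(a) × f(c) < 0, new interval: [0.940000, 1.430000]
Iteration 2:
  c_2 = (0.940000 + 1.430000)/2 = 1.185000
  f(c_2) = f(1.185000) = -0.595775
  f(a) × f(c) ≥ 0, new interval: [1.185000, 1.430000]

After 2 iteration(s), the approximation is c_2 = 1.185000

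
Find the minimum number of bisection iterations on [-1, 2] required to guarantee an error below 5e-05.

We need (b-a)/2^n ≤ 5e-05
(2 - (-1))/2^n ≤ 5e-05
3/2^n ≤ 5e-05
2^n ≥ 60000
n ≥ log₂(60000) = 15.87
n ≥ 16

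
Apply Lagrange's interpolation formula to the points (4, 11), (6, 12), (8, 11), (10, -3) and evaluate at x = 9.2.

Lagrange interpolation formula:
P(x) = Σ yᵢ × Lᵢ(x)
where Lᵢ(x) = Π_{j≠i} (x - xⱼ)/(xᵢ - xⱼ)

L_0(9.2) = (9.2 - 6)/(4 - 6) × (9.2 - 8)/(4 - 8) × (9.2 - 10)/(4 - 10) = 0.064000
L_1(9.2) = (9.2 - 4)/(6 - 4) × (9.2 - 8)/(6 - 8) × (9.2 - 10)/(6 - 10) = -0.312000
L_2(9.2) = (9.2 - 4)/(8 - 4) × (9.2 - 6)/(8 - 6) × (9.2 - 10)/(8 - 10) = 0.832000
L_3(9.2) = (9.2 - 4)/(10 - 4) × (9.2 - 6)/(10 - 6) × (9.2 - 8)/(10 - 8) = 0.416000

P(9.2) = 11×L_0(9.2) + 12×L_1(9.2) + 11×L_2(9.2) + (-3)×L_3(9.2)
P(9.2) = 4.864000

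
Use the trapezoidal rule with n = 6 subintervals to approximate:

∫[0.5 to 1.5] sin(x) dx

f(x) = sin(x)
a = 0.5, b = 1.5, n = 6
h = (b - a)/n = 0.166667

Trapezoidal rule: (h/2)[f(x₀) + 2f(x₁) + 2f(x₂) + ... + f(xₙ)]

x_0 = 0.5000, f(x_0) = 0.479426, coefficient = 1
x_1 = 0.6667, f(x_1) = 0.618370, coefficient = 2
x_2 = 0.8333, f(x_2) = 0.740177, coefficient = 2
x_3 = 1.0000, f(x_3) = 0.841471, coefficient = 2
x_4 = 1.1667, f(x_4) = 0.919445, coefficient = 2
x_5 = 1.3333, f(x_5) = 0.971938, coefficient = 2
x_6 = 1.5000, f(x_6) = 0.997495, coefficient = 1

I ≈ (0.166667/2) × 9.659722 = 0.804977
Exact value: 0.806845
Error: 0.001869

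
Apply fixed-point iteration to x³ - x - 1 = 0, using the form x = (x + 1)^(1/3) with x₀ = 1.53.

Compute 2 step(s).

Equation: x³ - x - 1 = 0
Fixed-point form: x = (x + 1)^(1/3)
x₀ = 1.53

x_1 = g(1.530000) = 1.362616
x_2 = g(1.362616) = 1.331878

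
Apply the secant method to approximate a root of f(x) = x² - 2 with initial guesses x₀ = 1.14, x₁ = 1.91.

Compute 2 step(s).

f(x) = x² - 2
x₀ = 1.14, x₁ = 1.91

Secant formula: x_{n+1} = x_n - f(x_n)(x_n - x_{n-1})/(f(x_n) - f(x_{n-1}))

Iteration 1:
  f(1.140000) = -0.700400
  f(1.910000) = 1.648100
  x_2 = 1.910000 - 1.648100×(1.910000 - 1.140000)/(1.648100 - (-0.700400))
       = 1.369639
Iteration 2:
  f(1.910000) = 1.648100
  f(1.369639) = -0.124088
  x_3 = 1.369639 - (-0.124088)×(1.369639 - 1.910000)/(-0.124088 - 1.648100)
       = 1.407475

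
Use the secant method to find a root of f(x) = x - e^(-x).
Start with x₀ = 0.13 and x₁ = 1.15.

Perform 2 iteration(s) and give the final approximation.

f(x) = x - e^(-x)
x₀ = 0.13, x₁ = 1.15

Secant formula: x_{n+1} = x_n - f(x_n)(x_n - x_{n-1})/(f(x_n) - f(x_{n-1}))

Iteration 1:
  f(0.130000) = -0.748095
  f(1.150000) = 0.833363
  x_2 = 1.150000 - 0.833363×(1.150000 - 0.130000)/(0.833363 - (-0.748095))
       = 0.612502
Iteration 2:
  f(1.150000) = 0.833363
  f(0.612502) = 0.070509
  x_3 = 0.612502 - 0.070509×(0.612502 - 1.150000)/(0.070509 - 0.833363)
       = 0.562822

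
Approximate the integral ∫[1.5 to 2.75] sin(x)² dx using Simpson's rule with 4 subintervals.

f(x) = sin(x)²
a = 1.5, b = 2.75, n = 4
h = (b - a)/n = 0.312500

Simpson's rule: (h/3)[f(x₀) + 4f(x₁) + 2f(x₂) + ... + f(xₙ)]

x_0 = 1.5000, f(x_0) = 0.994996, coefficient = 1
x_1 = 1.8125, f(x_1) = 0.942708, coefficient = 4
x_2 = 2.1250, f(x_2) = 0.723044, coefficient = 2
x_3 = 2.4375, f(x_3) = 0.419052, coefficient = 4
x_4 = 2.7500, f(x_4) = 0.145665, coefficient = 1

I ≈ (0.312500/3) × 8.033791 = 0.836853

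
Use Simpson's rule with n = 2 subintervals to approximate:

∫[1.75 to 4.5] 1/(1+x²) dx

f(x) = 1/(1+x²)
a = 1.75, b = 4.5, n = 2
h = (b - a)/n = 1.375000

Simpson's rule: (h/3)[f(x₀) + 4f(x₁) + 2f(x₂) + ... + f(xₙ)]

x_0 = 1.7500, f(x_0) = 0.246154, coefficient = 1
x_1 = 3.1250, f(x_1) = 0.092888, coefficient = 4
x_2 = 4.5000, f(x_2) = 0.047059, coefficient = 1

I ≈ (1.375000/3) × 0.664766 = 0.304684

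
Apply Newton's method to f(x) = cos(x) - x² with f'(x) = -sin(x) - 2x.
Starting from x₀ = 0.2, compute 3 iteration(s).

f(x) = cos(x) - x²
f'(x) = -sin(x) - 2x
x₀ = 0.2

Newton-Raphson formula: x_{n+1} = x_n - f(x_n)/f'(x_n)

Iteration 1:
  f(0.200000) = 0.940067
  f'(0.200000) = -0.598669
  x_1 = 0.200000 - 0.940067/(-0.598669) = 1.770260
Iteration 2:
  f(1.770260) = -3.331965
  f'(1.770260) = -4.520693
  x_2 = 1.770260 - (-3.331965)/(-4.520693) = 1.033213
Iteration 3:
  f(1.033213) = -0.555467
  f'(1.033213) = -2.925374
  x_3 = 1.033213 - (-0.555467)/(-2.925374) = 0.843334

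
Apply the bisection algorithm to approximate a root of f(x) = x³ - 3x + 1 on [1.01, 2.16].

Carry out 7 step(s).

f(x) = x³ - 3x + 1
Initial interval: [1.01, 2.16]

Iteration 1:
  c_1 = (1.010000 + 2.160000)/2 = 1.585000
  f(c_1) = f(1.585000) = 0.226877
  f(a) × f(c) < 0, new interval: [1.010000, 1.585000]
Iteration 2:
  c_2 = (1.010000 + 1.585000)/2 = 1.297500
  f(c_2) = f(1.297500) = -0.708151
  f(a) × f(c) ≥ 0, new interval: [1.297500, 1.585000]
Iteration 3:
  c_3 = (1.297500 + 1.585000)/2 = 1.441250
  f(c_3) = f(1.441250) = -0.329983
  f(a) × f(c) ≥ 0, new interval: [1.441250, 1.585000]
Iteration 4:
  c_4 = (1.441250 + 1.585000)/2 = 1.513125
  f(c_4) = f(1.513125) = -0.075004
  f(a) × f(c) ≥ 0, new interval: [1.513125, 1.585000]
Iteration 5:
  c_5 = (1.513125 + 1.585000)/2 = 1.549063
  f(c_5) = f(1.549063) = 0.069935
  f(a) × f(c) < 0, new interval: [1.513125, 1.549063]
Iteration 6:
  c_6 = (1.513125 + 1.549063)/2 = 1.531094
  f(c_6) = f(1.531094) = -0.004018
  f(a) × f(c) ≥ 0, new interval: [1.531094, 1.549063]
Iteration 7:
  c_7 = (1.531094 + 1.549063)/2 = 1.540078
  f(c_7) = f(1.540078) = 0.032585
  f(a) × f(c) < 0, new interval: [1.531094, 1.540078]

After 7 iteration(s), the approximation is c_7 = 1.540078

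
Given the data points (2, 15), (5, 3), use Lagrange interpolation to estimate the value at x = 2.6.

Lagrange interpolation formula:
P(x) = Σ yᵢ × Lᵢ(x)
where Lᵢ(x) = Π_{j≠i} (x - xⱼ)/(xᵢ - xⱼ)

L_0(2.6) = (2.6 - 5)/(2 - 5) = 0.800000
L_1(2.6) = (2.6 - 2)/(5 - 2) = 0.200000

P(2.6) = 15×L_0(2.6) + 3×L_1(2.6)
P(2.6) = 12.600000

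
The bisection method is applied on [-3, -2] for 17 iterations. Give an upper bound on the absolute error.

Bisection error bound: |error| ≤ (b-a)/2^n
|error| ≤ (-2 - (-3))/2^17 = 1/2^17
|error| ≤ 0.0000076294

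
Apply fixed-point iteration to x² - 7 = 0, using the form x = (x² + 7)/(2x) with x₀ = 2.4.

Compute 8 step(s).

Equation: x² - 7 = 0
Fixed-point form: x = (x² + 7)/(2x)
x₀ = 2.4

x_1 = g(2.400000) = 2.658333
x_2 = g(2.658333) = 2.645781
x_3 = g(2.645781) = 2.645751
x_4 = g(2.645751) = 2.645751
x_5 = g(2.645751) = 2.645751
x_6 = g(2.645751) = 2.645751
x_7 = g(2.645751) = 2.645751
x_8 = g(2.645751) = 2.645751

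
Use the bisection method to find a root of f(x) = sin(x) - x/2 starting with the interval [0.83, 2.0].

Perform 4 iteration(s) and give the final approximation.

f(x) = sin(x) - x/2
Initial interval: [0.83, 2.0]

Iteration 1:
  c_1 = (0.830000 + 2.000000)/2 = 1.415000
  f(c_1) = f(1.415000) = 0.280388
  f(a) × f(c) ≥ 0, new interval: [1.415000, 2.000000]
Iteration 2:
  c_2 = (1.415000 + 2.000000)/2 = 1.707500
  f(c_2) = f(1.707500) = 0.136921
  f(a) × f(c) ≥ 0, new interval: [1.707500, 2.000000]
Iteration 3:
  c_3 = (1.707500 + 2.000000)/2 = 1.853750
  f(c_3) = f(1.853750) = 0.033360
  f(a) × f(c) ≥ 0, new interval: [1.853750, 2.000000]
Iteration 4:
  c_4 = (1.853750 + 2.000000)/2 = 1.926875
  f(c_4) = f(1.926875) = -0.026166
  f(a) × f(c) < 0, new interval: [1.853750, 1.926875]

After 4 iteration(s), the approximation is c_4 = 1.926875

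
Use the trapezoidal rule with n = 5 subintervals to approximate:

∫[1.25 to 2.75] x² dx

f(x) = x²
a = 1.25, b = 2.75, n = 5
h = (b - a)/n = 0.300000

Trapezoidal rule: (h/2)[f(x₀) + 2f(x₁) + 2f(x₂) + ... + f(xₙ)]

x_0 = 1.2500, f(x_0) = 1.562500, coefficient = 1
x_1 = 1.5500, f(x_1) = 2.402500, coefficient = 2
x_2 = 1.8500, f(x_2) = 3.422500, coefficient = 2
x_3 = 2.1500, f(x_3) = 4.622500, coefficient = 2
x_4 = 2.4500, f(x_4) = 6.002500, coefficient = 2
x_5 = 2.7500, f(x_5) = 7.562500, coefficient = 1

I ≈ (0.300000/2) × 42.025000 = 6.303750
Exact value: 6.281250
Error: 0.022500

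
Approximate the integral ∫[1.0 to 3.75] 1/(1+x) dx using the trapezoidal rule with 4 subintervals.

f(x) = 1/(1+x)
a = 1.0, b = 3.75, n = 4
h = (b - a)/n = 0.687500

Trapezoidal rule: (h/2)[f(x₀) + 2f(x₁) + 2f(x₂) + ... + f(xₙ)]

x_0 = 1.0000, f(x_0) = 0.500000, coefficient = 1
x_1 = 1.6875, f(x_1) = 0.372093, coefficient = 2
x_2 = 2.3750, f(x_2) = 0.296296, coefficient = 2
x_3 = 3.0625, f(x_3) = 0.246154, coefficient = 2
x_4 = 3.7500, f(x_4) = 0.210526, coefficient = 1

I ≈ (0.687500/2) × 2.539613 = 0.872992
Exact value: 0.864997
Error: 0.007994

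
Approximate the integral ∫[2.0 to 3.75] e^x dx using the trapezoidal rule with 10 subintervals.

f(x) = e^x
a = 2.0, b = 3.75, n = 10
h = (b - a)/n = 0.175000

Trapezoidal rule: (h/2)[f(x₀) + 2f(x₁) + 2f(x₂) + ... + f(xₙ)]

x_0 = 2.0000, f(x_0) = 7.389056, coefficient = 1
x_1 = 2.1750, f(x_1) = 8.802185, coefficient = 2
x_2 = 2.3500, f(x_2) = 10.485570, coefficient = 2
x_3 = 2.5250, f(x_3) = 12.490895, coefficient = 2
x_4 = 2.7000, f(x_4) = 14.879732, coefficient = 2
x_5 = 2.8750, f(x_5) = 17.725424, coefficient = 2
x_6 = 3.0500, f(x_6) = 21.115344, coefficient = 2
x_7 = 3.2250, f(x_7) = 25.153574, coefficient = 2
x_8 = 3.4000, f(x_8) = 29.964100, coefficient = 2
x_9 = 3.5750, f(x_9) = 35.694621, coefficient = 2
x_10 = 3.7500, f(x_10) = 42.521082, coefficient = 1

I ≈ (0.175000/2) × 402.533029 = 35.221640
Exact value: 35.132026
Error: 0.089614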